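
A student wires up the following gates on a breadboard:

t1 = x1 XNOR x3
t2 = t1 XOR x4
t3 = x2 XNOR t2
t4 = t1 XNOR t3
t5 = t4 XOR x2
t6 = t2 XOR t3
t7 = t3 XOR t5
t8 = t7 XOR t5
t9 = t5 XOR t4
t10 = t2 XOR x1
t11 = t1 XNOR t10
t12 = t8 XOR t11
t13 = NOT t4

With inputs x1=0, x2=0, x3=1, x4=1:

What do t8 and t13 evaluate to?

t8 = 0  t13 = 0

t1 = x1 XNOR x3 = 0 XNOR 1 = 0
t2 = t1 XOR x4 = 0 XOR 1 = 1
t3 = x2 XNOR t2 = 0 XNOR 1 = 0
t4 = t1 XNOR t3 = 0 XNOR 0 = 1
t5 = t4 XOR x2 = 1 XOR 0 = 1
t7 = t3 XOR t5 = 0 XOR 1 = 1
t8 = t7 XOR t5 = 1 XOR 1 = 0
t13 = NOT t4 = NOT 1 = 0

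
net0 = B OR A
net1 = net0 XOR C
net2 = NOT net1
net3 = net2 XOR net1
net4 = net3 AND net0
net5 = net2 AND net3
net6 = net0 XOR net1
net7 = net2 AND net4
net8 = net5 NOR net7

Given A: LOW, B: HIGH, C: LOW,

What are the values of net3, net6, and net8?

net3 = HIGH  net6 = LOW  net8 = HIGH

net0 = B OR A = HIGH OR LOW = HIGH
net1 = net0 XOR C = HIGH XOR LOW = HIGH
net2 = NOT net1 = NOT HIGH = LOW
net3 = net2 XOR net1 = LOW XOR HIGH = HIGH
net4 = net3 AND net0 = HIGH AND HIGH = HIGH
net5 = net2 AND net3 = LOW AND HIGH = LOW
net6 = net0 XOR net1 = HIGH XOR HIGH = LOW
net7 = net2 AND net4 = LOW AND HIGH = LOW
net8 = net5 NOR net7 = LOW NOR LOW = HIGH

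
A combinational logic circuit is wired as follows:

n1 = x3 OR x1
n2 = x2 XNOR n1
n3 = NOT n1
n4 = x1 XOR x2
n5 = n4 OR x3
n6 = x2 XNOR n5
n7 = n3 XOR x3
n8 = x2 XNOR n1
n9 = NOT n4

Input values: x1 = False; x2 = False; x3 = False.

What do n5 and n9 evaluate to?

n5 = False, n9 = True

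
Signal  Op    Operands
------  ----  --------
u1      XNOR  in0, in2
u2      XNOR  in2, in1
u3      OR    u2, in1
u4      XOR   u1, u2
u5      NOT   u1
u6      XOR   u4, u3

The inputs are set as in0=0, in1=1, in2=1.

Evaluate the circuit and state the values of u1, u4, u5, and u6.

u1 = 0; u4 = 1; u5 = 1; u6 = 0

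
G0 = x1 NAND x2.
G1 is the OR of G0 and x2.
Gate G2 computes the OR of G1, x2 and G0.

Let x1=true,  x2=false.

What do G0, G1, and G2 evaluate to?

G0 = true, G1 = true, G2 = true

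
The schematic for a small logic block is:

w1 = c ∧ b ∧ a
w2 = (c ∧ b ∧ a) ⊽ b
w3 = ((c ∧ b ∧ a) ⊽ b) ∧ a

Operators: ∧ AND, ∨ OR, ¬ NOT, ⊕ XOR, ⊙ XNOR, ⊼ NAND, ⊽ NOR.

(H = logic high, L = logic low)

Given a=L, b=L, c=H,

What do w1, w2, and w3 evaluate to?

w1 = L; w2 = H; w3 = L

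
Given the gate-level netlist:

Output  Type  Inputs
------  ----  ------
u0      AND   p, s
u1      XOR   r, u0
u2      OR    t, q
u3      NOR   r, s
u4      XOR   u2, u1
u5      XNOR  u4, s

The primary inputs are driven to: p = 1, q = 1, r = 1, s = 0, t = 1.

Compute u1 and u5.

u0 = p AND s = 1 AND 0 = 0
u1 = r XOR u0 = 1 XOR 0 = 1
u2 = t OR q = 1 OR 1 = 1
u4 = u2 XOR u1 = 1 XOR 1 = 0
u5 = u4 XNOR s = 0 XNOR 0 = 1

u1 = 1  u5 = 1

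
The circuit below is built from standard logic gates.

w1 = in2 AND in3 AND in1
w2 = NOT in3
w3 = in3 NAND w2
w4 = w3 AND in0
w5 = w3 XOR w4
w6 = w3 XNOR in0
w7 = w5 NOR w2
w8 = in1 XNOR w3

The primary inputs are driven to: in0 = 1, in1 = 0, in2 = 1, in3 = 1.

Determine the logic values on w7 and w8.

w7 = 1; w8 = 0

w2 = NOT in3 = NOT 1 = 0
w3 = in3 NAND w2 = 1 NAND 0 = 1
w4 = w3 AND in0 = 1 AND 1 = 1
w5 = w3 XOR w4 = 1 XOR 1 = 0
w7 = w5 NOR w2 = 0 NOR 0 = 1
w8 = in1 XNOR w3 = 0 XNOR 1 = 0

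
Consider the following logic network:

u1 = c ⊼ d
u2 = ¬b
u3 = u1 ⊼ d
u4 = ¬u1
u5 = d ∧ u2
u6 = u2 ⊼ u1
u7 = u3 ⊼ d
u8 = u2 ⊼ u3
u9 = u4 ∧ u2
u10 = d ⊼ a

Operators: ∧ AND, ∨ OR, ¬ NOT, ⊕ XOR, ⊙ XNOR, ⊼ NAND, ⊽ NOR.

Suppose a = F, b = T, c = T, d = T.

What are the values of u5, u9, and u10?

u1 = c NAND d = T NAND T = F
u2 = NOT b = NOT T = F
u4 = NOT u1 = NOT F = T
u5 = d AND u2 = T AND F = F
u9 = u4 AND u2 = T AND F = F
u10 = d NAND a = T NAND F = T

u5 = F  u9 = F  u10 = T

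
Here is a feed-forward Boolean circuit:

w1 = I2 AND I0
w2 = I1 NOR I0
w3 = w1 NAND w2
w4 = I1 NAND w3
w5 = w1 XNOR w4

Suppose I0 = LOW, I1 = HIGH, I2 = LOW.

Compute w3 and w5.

w1 = I2 AND I0 = LOW AND LOW = LOW
w2 = I1 NOR I0 = HIGH NOR LOW = LOW
w3 = w1 NAND w2 = LOW NAND LOW = HIGH
w4 = I1 NAND w3 = HIGH NAND HIGH = LOW
w5 = w1 XNOR w4 = LOW XNOR LOW = HIGH

w3 = HIGH, w5 = HIGH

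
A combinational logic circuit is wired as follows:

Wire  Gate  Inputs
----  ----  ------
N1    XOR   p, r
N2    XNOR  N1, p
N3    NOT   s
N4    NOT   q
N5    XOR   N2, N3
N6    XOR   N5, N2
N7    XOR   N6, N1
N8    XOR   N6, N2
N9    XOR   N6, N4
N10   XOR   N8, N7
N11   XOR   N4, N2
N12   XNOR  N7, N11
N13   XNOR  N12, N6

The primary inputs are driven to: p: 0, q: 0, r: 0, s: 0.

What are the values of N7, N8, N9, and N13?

N1 = p XOR r = 0 XOR 0 = 0
N2 = N1 XNOR p = 0 XNOR 0 = 1
N3 = NOT s = NOT 0 = 1
N4 = NOT q = NOT 0 = 1
N5 = N2 XOR N3 = 1 XOR 1 = 0
N6 = N5 XOR N2 = 0 XOR 1 = 1
N7 = N6 XOR N1 = 1 XOR 0 = 1
N8 = N6 XOR N2 = 1 XOR 1 = 0
N9 = N6 XOR N4 = 1 XOR 1 = 0
N11 = N4 XOR N2 = 1 XOR 1 = 0
N12 = N7 XNOR N11 = 1 XNOR 0 = 0
N13 = N12 XNOR N6 = 0 XNOR 1 = 0

N7 = 1; N8 = 0; N9 = 0; N13 = 0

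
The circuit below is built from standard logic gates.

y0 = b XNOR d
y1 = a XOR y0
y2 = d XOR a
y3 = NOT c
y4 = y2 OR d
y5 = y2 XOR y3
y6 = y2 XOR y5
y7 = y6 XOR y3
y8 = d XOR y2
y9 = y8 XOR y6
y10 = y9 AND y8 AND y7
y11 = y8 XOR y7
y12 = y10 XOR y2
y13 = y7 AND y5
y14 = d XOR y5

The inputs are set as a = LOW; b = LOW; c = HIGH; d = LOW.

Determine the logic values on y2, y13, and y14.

y2 = d XOR a = LOW XOR LOW = LOW
y3 = NOT c = NOT HIGH = LOW
y5 = y2 XOR y3 = LOW XOR LOW = LOW
y6 = y2 XOR y5 = LOW XOR LOW = LOW
y7 = y6 XOR y3 = LOW XOR LOW = LOW
y13 = y7 AND y5 = LOW AND LOW = LOW
y14 = d XOR y5 = LOW XOR LOW = LOW

y2 = LOW, y13 = LOW, y14 = LOW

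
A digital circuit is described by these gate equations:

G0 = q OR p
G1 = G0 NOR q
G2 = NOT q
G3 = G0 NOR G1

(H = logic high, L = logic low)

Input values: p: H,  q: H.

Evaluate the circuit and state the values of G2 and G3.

G0 = q OR p = H OR H = H
G1 = G0 NOR q = H NOR H = L
G2 = NOT q = NOT H = L
G3 = G0 NOR G1 = H NOR L = L

G2 = L; G3 = L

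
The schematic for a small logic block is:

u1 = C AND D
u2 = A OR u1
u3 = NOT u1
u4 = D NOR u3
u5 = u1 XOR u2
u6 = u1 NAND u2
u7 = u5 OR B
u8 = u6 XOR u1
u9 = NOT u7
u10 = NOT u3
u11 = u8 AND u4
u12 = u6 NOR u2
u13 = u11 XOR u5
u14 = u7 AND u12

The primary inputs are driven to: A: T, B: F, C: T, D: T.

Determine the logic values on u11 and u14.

u11 = F  u14 = F

u1 = C AND D = T AND T = T
u2 = A OR u1 = T OR T = T
u3 = NOT u1 = NOT T = F
u4 = D NOR u3 = T NOR F = F
u5 = u1 XOR u2 = T XOR T = F
u6 = u1 NAND u2 = T NAND T = F
u7 = u5 OR B = F OR F = F
u8 = u6 XOR u1 = F XOR T = T
u11 = u8 AND u4 = T AND F = F
u12 = u6 NOR u2 = F NOR T = F
u14 = u7 AND u12 = F AND F = F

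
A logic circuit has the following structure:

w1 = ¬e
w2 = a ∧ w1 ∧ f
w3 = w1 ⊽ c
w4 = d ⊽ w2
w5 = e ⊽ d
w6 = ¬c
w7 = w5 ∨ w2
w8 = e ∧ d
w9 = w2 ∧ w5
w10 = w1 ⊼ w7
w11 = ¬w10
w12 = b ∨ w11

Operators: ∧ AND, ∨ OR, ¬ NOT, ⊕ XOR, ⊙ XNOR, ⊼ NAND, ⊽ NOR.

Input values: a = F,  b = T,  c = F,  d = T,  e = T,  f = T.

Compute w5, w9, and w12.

w5 = F; w9 = F; w12 = T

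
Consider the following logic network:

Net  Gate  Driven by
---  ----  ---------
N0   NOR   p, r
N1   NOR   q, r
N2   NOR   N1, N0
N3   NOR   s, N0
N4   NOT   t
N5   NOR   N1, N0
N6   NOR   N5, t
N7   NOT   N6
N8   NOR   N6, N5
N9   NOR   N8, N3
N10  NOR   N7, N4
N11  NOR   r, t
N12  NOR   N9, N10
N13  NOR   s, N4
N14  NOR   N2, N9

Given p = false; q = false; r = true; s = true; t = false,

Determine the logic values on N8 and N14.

N8 = false, N14 = false

N0 = p NOR r = false NOR true = false
N1 = q NOR r = false NOR true = false
N2 = N1 NOR N0 = false NOR false = true
N3 = s NOR N0 = true NOR false = false
N5 = N1 NOR N0 = false NOR false = true
N6 = N5 NOR t = true NOR false = false
N8 = N6 NOR N5 = false NOR true = false
N9 = N8 NOR N3 = false NOR false = true
N14 = N2 NOR N9 = true NOR true = false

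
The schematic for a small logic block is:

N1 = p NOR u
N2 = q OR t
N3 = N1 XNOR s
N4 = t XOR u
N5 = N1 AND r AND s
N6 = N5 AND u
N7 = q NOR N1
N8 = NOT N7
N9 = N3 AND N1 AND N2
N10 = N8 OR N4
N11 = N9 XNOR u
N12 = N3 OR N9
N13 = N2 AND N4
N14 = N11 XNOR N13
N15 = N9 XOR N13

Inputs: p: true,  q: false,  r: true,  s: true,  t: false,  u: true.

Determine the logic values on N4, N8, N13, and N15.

N4 = true, N8 = false, N13 = false, N15 = false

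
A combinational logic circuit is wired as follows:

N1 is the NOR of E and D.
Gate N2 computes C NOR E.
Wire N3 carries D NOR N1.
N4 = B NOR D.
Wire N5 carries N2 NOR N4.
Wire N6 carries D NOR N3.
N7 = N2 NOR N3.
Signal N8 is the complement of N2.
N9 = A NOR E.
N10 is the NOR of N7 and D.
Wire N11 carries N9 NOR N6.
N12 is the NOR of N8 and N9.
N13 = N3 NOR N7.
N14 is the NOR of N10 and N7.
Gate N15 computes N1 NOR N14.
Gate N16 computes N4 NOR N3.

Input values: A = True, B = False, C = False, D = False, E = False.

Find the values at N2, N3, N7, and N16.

N2 = True, N3 = False, N7 = False, N16 = False

N1 = E NOR D = False NOR False = True
N2 = C NOR E = False NOR False = True
N3 = D NOR N1 = False NOR True = False
N4 = B NOR D = False NOR False = True
N7 = N2 NOR N3 = True NOR False = False
N16 = N4 NOR N3 = True NOR False = False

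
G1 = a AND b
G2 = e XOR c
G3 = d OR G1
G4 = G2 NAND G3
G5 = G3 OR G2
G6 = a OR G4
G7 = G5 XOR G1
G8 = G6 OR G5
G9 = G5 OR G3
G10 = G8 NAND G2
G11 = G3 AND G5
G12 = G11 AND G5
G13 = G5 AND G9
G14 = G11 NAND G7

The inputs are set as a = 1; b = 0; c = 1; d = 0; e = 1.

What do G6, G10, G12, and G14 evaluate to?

G1 = a AND b = 1 AND 0 = 0
G2 = e XOR c = 1 XOR 1 = 0
G3 = d OR G1 = 0 OR 0 = 0
G4 = G2 NAND G3 = 0 NAND 0 = 1
G5 = G3 OR G2 = 0 OR 0 = 0
G6 = a OR G4 = 1 OR 1 = 1
G7 = G5 XOR G1 = 0 XOR 0 = 0
G8 = G6 OR G5 = 1 OR 0 = 1
G10 = G8 NAND G2 = 1 NAND 0 = 1
G11 = G3 AND G5 = 0 AND 0 = 0
G12 = G11 AND G5 = 0 AND 0 = 0
G14 = G11 NAND G7 = 0 NAND 0 = 1

G6 = 1  G10 = 1  G12 = 0  G14 = 1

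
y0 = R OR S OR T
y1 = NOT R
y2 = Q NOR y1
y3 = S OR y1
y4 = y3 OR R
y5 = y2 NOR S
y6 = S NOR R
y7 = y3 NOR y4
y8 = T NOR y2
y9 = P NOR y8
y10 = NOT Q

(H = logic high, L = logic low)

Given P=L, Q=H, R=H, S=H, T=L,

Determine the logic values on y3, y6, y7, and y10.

y3 = H; y6 = L; y7 = L; y10 = L

y1 = NOT R = NOT H = L
y3 = S OR y1 = H OR L = H
y4 = y3 OR R = H OR H = H
y6 = S NOR R = H NOR H = L
y7 = y3 NOR y4 = H NOR H = L
y10 = NOT Q = NOT H = L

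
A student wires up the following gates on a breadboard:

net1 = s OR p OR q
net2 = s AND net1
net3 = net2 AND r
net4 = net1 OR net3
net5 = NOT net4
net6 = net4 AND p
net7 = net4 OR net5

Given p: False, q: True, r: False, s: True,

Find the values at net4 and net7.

net4 = True, net7 = True

net1 = s OR p OR q = True OR False OR True = True
net2 = s AND net1 = True AND True = True
net3 = net2 AND r = True AND False = False
net4 = net1 OR net3 = True OR False = True
net5 = NOT net4 = NOT True = False
net7 = net4 OR net5 = True OR False = True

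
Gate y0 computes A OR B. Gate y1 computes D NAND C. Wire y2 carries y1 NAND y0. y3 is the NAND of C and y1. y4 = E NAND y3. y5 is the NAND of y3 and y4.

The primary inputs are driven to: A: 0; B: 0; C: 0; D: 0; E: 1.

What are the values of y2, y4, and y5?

y2 = 1, y4 = 0, y5 = 1

y0 = A OR B = 0 OR 0 = 0
y1 = D NAND C = 0 NAND 0 = 1
y2 = y1 NAND y0 = 1 NAND 0 = 1
y3 = C NAND y1 = 0 NAND 1 = 1
y4 = E NAND y3 = 1 NAND 1 = 0
y5 = y3 NAND y4 = 1 NAND 0 = 1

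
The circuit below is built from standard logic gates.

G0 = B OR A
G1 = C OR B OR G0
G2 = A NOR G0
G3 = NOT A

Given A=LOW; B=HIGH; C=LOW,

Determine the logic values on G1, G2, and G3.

G1 = HIGH; G2 = LOW; G3 = HIGH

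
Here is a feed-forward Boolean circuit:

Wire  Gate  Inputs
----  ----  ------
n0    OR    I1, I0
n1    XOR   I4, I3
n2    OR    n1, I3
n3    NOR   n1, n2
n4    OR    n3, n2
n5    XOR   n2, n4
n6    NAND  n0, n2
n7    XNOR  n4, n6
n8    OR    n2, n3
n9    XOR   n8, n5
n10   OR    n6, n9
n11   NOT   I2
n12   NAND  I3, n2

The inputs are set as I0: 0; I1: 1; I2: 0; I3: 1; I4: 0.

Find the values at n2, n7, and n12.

n0 = I1 OR I0 = 1 OR 0 = 1
n1 = I4 XOR I3 = 0 XOR 1 = 1
n2 = n1 OR I3 = 1 OR 1 = 1
n3 = n1 NOR n2 = 1 NOR 1 = 0
n4 = n3 OR n2 = 0 OR 1 = 1
n6 = n0 NAND n2 = 1 NAND 1 = 0
n7 = n4 XNOR n6 = 1 XNOR 0 = 0
n12 = I3 NAND n2 = 1 NAND 1 = 0

n2 = 1, n7 = 0, n12 = 0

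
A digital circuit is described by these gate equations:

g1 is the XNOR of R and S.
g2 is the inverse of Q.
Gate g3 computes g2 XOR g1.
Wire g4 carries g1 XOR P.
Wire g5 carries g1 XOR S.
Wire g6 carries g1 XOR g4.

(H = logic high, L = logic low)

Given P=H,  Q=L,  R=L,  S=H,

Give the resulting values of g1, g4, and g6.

g1 = L  g4 = H  g6 = H

g1 = R XNOR S = L XNOR H = L
g4 = g1 XOR P = L XOR H = H
g6 = g1 XOR g4 = L XOR H = H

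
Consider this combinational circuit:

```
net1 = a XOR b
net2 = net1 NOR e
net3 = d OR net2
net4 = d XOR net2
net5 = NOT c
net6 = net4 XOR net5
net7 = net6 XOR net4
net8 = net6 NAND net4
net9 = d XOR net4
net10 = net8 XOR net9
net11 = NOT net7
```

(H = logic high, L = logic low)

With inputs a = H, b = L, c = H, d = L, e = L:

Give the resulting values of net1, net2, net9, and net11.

net1 = a XOR b = H XOR L = H
net2 = net1 NOR e = H NOR L = L
net4 = d XOR net2 = L XOR L = L
net5 = NOT c = NOT H = L
net6 = net4 XOR net5 = L XOR L = L
net7 = net6 XOR net4 = L XOR L = L
net9 = d XOR net4 = L XOR L = L
net11 = NOT net7 = NOT L = H

net1 = H, net2 = L, net9 = L, net11 = H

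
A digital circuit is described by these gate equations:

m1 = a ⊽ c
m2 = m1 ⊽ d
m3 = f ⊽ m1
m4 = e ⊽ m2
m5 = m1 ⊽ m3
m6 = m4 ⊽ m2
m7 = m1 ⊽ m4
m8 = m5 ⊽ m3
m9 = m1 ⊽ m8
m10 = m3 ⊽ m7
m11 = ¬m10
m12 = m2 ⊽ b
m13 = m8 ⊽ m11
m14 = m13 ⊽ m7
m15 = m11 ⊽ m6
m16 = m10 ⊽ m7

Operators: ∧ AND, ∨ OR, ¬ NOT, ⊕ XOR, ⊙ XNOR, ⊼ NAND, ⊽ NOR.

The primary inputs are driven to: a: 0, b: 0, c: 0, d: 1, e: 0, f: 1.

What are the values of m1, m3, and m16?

m1 = 1  m3 = 0  m16 = 0

m1 = a NOR c = 0 NOR 0 = 1
m2 = m1 NOR d = 1 NOR 1 = 0
m3 = f NOR m1 = 1 NOR 1 = 0
m4 = e NOR m2 = 0 NOR 0 = 1
m7 = m1 NOR m4 = 1 NOR 1 = 0
m10 = m3 NOR m7 = 0 NOR 0 = 1
m16 = m10 NOR m7 = 1 NOR 0 = 0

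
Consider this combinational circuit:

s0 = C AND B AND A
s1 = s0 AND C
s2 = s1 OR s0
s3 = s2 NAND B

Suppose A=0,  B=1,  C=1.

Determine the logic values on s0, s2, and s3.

s0 = 0  s2 = 0  s3 = 1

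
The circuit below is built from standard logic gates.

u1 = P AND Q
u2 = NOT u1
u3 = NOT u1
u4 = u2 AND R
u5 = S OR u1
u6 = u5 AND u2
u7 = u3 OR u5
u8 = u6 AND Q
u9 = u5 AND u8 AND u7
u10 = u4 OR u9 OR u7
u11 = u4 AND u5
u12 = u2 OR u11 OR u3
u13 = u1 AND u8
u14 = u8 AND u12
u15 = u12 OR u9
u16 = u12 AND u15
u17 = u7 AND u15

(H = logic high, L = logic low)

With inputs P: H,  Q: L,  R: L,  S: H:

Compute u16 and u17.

u1 = P AND Q = H AND L = L
u2 = NOT u1 = NOT L = H
u3 = NOT u1 = NOT L = H
u4 = u2 AND R = H AND L = L
u5 = S OR u1 = H OR L = H
u6 = u5 AND u2 = H AND H = H
u7 = u3 OR u5 = H OR H = H
u8 = u6 AND Q = H AND L = L
u9 = u5 AND u8 AND u7 = H AND L AND H = L
u11 = u4 AND u5 = L AND H = L
u12 = u2 OR u11 OR u3 = H OR L OR H = H
u15 = u12 OR u9 = H OR L = H
u16 = u12 AND u15 = H AND H = H
u17 = u7 AND u15 = H AND H = H

u16 = H, u17 = H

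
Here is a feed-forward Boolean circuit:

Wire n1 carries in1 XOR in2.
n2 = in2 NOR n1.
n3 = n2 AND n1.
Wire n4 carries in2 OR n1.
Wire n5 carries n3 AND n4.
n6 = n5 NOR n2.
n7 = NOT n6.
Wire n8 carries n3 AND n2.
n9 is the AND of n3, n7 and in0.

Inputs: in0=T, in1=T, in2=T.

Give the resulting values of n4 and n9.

n1 = in1 XOR in2 = T XOR T = F
n2 = in2 NOR n1 = T NOR F = F
n3 = n2 AND n1 = F AND F = F
n4 = in2 OR n1 = T OR F = T
n5 = n3 AND n4 = F AND T = F
n6 = n5 NOR n2 = F NOR F = T
n7 = NOT n6 = NOT T = F
n9 = n3 AND n7 AND in0 = F AND F AND T = F

n4 = T, n9 = F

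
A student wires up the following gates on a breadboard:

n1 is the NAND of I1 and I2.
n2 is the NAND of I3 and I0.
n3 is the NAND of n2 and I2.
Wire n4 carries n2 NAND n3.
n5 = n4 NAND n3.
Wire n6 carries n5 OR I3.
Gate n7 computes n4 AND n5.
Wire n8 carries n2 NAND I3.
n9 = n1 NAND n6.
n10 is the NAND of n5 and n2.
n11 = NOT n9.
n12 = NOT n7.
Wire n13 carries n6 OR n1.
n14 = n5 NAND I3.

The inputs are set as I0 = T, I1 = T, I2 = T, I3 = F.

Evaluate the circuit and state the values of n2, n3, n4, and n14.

n2 = T; n3 = F; n4 = T; n14 = T

n2 = I3 NAND I0 = F NAND T = T
n3 = n2 NAND I2 = T NAND T = F
n4 = n2 NAND n3 = T NAND F = T
n5 = n4 NAND n3 = T NAND F = T
n14 = n5 NAND I3 = T NAND F = T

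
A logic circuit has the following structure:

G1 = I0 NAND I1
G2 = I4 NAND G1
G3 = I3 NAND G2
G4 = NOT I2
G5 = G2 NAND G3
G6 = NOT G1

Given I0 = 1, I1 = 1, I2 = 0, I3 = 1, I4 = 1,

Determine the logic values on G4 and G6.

G4 = 1, G6 = 1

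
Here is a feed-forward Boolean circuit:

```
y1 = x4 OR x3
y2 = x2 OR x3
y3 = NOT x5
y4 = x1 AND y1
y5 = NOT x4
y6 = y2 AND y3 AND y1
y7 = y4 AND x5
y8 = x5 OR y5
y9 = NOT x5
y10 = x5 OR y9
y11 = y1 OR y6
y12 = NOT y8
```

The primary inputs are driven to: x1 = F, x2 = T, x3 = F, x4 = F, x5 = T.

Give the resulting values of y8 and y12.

y8 = T, y12 = F

y5 = NOT x4 = NOT F = T
y8 = x5 OR y5 = T OR T = T
y12 = NOT y8 = NOT T = F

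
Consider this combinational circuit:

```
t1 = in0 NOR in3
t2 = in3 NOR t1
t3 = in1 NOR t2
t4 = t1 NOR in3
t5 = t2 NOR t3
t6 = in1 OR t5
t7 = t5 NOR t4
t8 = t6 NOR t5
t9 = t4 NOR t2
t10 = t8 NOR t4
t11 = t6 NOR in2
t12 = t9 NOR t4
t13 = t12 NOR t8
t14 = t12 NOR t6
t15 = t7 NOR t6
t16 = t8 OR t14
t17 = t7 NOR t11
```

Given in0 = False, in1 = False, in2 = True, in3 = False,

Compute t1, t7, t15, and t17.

t1 = in0 NOR in3 = False NOR False = True
t2 = in3 NOR t1 = False NOR True = False
t3 = in1 NOR t2 = False NOR False = True
t4 = t1 NOR in3 = True NOR False = False
t5 = t2 NOR t3 = False NOR True = False
t6 = in1 OR t5 = False OR False = False
t7 = t5 NOR t4 = False NOR False = True
t11 = t6 NOR in2 = False NOR True = False
t15 = t7 NOR t6 = True NOR False = False
t17 = t7 NOR t11 = True NOR False = False

t1 = True, t7 = True, t15 = False, t17 = False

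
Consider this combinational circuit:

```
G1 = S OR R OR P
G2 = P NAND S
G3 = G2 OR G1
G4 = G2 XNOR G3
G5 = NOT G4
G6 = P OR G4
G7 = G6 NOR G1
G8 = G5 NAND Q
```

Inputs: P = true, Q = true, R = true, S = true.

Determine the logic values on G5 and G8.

G5 = true, G8 = false

G1 = S OR R OR P = true OR true OR true = true
G2 = P NAND S = true NAND true = false
G3 = G2 OR G1 = false OR true = true
G4 = G2 XNOR G3 = false XNOR true = false
G5 = NOT G4 = NOT false = true
G8 = G5 NAND Q = true NAND true = false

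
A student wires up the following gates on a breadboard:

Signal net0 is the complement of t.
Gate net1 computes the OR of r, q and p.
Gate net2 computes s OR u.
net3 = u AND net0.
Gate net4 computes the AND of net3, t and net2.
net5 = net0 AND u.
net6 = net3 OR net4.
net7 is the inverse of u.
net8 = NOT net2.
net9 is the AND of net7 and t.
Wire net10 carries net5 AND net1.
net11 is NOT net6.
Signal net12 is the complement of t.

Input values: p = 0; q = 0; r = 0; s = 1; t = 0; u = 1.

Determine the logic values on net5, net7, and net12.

net0 = NOT t = NOT 0 = 1
net5 = net0 AND u = 1 AND 1 = 1
net7 = NOT u = NOT 1 = 0
net12 = NOT t = NOT 0 = 1

net5 = 1, net7 = 0, net12 = 1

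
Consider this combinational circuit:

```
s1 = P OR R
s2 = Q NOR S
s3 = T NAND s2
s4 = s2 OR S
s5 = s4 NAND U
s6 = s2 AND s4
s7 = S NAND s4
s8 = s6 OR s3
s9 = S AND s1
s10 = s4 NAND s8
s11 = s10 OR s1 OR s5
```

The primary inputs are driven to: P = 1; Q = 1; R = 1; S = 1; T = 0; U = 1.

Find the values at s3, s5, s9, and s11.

s3 = 1  s5 = 0  s9 = 1  s11 = 1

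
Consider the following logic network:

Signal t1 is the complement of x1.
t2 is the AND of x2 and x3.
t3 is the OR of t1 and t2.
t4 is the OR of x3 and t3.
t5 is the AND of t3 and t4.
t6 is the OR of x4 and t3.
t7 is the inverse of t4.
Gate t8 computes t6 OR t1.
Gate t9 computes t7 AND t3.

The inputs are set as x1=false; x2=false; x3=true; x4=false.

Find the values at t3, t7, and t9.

t1 = NOT x1 = NOT false = true
t2 = x2 AND x3 = false AND true = false
t3 = t1 OR t2 = true OR false = true
t4 = x3 OR t3 = true OR true = true
t7 = NOT t4 = NOT true = false
t9 = t7 AND t3 = false AND true = false

t3 = true  t7 = false  t9 = false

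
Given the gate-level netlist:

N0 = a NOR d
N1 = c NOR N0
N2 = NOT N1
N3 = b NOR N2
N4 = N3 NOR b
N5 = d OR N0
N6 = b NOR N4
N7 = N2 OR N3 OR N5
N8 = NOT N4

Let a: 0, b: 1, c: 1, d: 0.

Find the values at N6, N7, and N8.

N6 = 0  N7 = 1  N8 = 1

N0 = a NOR d = 0 NOR 0 = 1
N1 = c NOR N0 = 1 NOR 1 = 0
N2 = NOT N1 = NOT 0 = 1
N3 = b NOR N2 = 1 NOR 1 = 0
N4 = N3 NOR b = 0 NOR 1 = 0
N5 = d OR N0 = 0 OR 1 = 1
N6 = b NOR N4 = 1 NOR 0 = 0
N7 = N2 OR N3 OR N5 = 1 OR 0 OR 1 = 1
N8 = NOT N4 = NOT 0 = 1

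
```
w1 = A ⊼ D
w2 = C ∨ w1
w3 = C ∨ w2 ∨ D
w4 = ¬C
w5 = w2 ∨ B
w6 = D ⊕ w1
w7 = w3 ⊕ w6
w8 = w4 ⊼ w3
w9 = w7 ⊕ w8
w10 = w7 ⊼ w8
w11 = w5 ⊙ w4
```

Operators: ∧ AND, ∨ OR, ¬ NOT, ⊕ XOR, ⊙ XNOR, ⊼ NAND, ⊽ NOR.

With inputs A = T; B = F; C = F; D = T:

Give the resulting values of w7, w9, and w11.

w7 = F; w9 = F; w11 = F

w1 = A NAND D = T NAND T = F
w2 = C OR w1 = F OR F = F
w3 = C OR w2 OR D = F OR F OR T = T
w4 = NOT C = NOT F = T
w5 = w2 OR B = F OR F = F
w6 = D XOR w1 = T XOR F = T
w7 = w3 XOR w6 = T XOR T = F
w8 = w4 NAND w3 = T NAND T = F
w9 = w7 XOR w8 = F XOR F = F
w11 = w5 XNOR w4 = F XNOR T = F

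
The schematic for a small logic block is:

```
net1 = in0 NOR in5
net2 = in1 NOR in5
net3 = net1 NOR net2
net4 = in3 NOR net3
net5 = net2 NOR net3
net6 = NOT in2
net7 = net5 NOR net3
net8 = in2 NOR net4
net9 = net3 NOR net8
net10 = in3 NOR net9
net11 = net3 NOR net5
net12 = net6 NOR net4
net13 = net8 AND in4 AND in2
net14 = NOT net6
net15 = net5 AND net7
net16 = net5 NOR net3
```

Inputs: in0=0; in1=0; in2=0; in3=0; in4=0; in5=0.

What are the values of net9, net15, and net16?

net1 = in0 NOR in5 = 0 NOR 0 = 1
net2 = in1 NOR in5 = 0 NOR 0 = 1
net3 = net1 NOR net2 = 1 NOR 1 = 0
net4 = in3 NOR net3 = 0 NOR 0 = 1
net5 = net2 NOR net3 = 1 NOR 0 = 0
net7 = net5 NOR net3 = 0 NOR 0 = 1
net8 = in2 NOR net4 = 0 NOR 1 = 0
net9 = net3 NOR net8 = 0 NOR 0 = 1
net15 = net5 AND net7 = 0 AND 1 = 0
net16 = net5 NOR net3 = 0 NOR 0 = 1

net9 = 1; net15 = 0; net16 = 1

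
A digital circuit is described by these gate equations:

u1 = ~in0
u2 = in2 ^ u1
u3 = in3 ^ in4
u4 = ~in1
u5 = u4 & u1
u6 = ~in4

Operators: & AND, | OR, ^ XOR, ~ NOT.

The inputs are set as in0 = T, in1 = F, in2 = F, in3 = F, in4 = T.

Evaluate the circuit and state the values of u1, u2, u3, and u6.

u1 = NOT in0 = NOT T = F
u2 = in2 XOR u1 = F XOR F = F
u3 = in3 XOR in4 = F XOR T = T
u6 = NOT in4 = NOT T = F

u1 = F  u2 = F  u3 = T  u6 = F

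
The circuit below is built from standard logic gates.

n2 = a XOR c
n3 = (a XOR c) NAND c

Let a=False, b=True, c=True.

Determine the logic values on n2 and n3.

n2 = True, n3 = False

n2 = False XOR True = True
n3 = (False XOR True) NAND True = False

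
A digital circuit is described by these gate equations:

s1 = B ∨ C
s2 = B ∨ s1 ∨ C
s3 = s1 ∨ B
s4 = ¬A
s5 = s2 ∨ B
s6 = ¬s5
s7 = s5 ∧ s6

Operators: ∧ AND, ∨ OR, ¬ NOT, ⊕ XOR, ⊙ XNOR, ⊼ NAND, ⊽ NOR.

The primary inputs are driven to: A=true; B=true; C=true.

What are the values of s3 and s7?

s3 = true  s7 = false

s1 = B OR C = true OR true = true
s2 = B OR s1 OR C = true OR true OR true = true
s3 = s1 OR B = true OR true = true
s5 = s2 OR B = true OR true = true
s6 = NOT s5 = NOT true = false
s7 = s5 AND s6 = true AND false = false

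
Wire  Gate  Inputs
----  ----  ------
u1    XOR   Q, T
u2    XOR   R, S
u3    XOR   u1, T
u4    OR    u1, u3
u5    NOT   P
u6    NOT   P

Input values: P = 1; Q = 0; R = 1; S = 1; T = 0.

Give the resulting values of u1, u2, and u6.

u1 = 0  u2 = 0  u6 = 0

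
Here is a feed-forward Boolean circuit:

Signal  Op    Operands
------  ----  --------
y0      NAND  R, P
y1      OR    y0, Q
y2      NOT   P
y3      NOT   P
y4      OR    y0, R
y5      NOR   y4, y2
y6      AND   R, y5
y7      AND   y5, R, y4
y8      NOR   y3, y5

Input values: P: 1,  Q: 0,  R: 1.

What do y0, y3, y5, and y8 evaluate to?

y0 = R NAND P = 1 NAND 1 = 0
y2 = NOT P = NOT 1 = 0
y3 = NOT P = NOT 1 = 0
y4 = y0 OR R = 0 OR 1 = 1
y5 = y4 NOR y2 = 1 NOR 0 = 0
y8 = y3 NOR y5 = 0 NOR 0 = 1

y0 = 0, y3 = 0, y5 = 0, y8 = 1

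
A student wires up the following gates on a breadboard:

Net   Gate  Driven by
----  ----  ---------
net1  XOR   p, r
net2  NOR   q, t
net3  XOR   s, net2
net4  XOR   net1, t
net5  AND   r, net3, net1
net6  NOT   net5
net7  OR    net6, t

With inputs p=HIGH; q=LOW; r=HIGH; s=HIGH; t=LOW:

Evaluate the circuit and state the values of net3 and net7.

net3 = LOW; net7 = HIGH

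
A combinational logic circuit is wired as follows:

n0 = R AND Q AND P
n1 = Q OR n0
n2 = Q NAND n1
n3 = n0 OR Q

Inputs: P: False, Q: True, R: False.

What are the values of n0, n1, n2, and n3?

n0 = False; n1 = True; n2 = False; n3 = True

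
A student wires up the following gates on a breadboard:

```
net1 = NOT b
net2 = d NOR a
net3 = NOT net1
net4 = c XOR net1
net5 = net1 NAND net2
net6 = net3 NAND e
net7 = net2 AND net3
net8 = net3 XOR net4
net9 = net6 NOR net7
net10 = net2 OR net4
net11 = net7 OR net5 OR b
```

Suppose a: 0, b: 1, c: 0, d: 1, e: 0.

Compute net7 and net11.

net7 = 0; net11 = 1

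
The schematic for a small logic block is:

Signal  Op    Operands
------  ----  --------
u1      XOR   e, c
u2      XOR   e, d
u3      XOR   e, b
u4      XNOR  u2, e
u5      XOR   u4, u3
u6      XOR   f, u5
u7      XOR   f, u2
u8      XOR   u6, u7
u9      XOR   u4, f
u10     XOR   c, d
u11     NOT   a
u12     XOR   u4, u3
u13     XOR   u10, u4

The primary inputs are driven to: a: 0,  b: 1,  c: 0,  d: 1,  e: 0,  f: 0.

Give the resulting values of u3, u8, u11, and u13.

u3 = 1, u8 = 0, u11 = 1, u13 = 1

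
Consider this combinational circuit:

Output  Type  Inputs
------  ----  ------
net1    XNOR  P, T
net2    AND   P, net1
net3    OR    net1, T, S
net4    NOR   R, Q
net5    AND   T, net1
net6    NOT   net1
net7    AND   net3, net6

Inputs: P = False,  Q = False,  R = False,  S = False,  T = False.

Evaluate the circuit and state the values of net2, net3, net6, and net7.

net2 = False; net3 = True; net6 = False; net7 = False

net1 = P XNOR T = False XNOR False = True
net2 = P AND net1 = False AND True = False
net3 = net1 OR T OR S = True OR False OR False = True
net6 = NOT net1 = NOT True = False
net7 = net3 AND net6 = True AND False = False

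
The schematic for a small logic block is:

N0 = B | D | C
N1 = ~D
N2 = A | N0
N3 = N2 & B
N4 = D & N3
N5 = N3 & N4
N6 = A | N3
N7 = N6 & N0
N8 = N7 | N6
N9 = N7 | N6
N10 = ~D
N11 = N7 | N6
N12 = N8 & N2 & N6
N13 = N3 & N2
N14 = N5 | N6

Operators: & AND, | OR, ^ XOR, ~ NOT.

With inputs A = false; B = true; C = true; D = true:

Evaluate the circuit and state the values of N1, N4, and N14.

N1 = false  N4 = true  N14 = true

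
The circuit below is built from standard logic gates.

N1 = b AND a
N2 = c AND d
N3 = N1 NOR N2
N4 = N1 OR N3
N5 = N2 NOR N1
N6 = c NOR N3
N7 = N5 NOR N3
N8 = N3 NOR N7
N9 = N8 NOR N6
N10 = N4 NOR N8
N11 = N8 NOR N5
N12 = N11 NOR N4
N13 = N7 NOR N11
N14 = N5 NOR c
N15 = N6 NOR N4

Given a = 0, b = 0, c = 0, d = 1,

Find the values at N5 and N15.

N5 = 1, N15 = 0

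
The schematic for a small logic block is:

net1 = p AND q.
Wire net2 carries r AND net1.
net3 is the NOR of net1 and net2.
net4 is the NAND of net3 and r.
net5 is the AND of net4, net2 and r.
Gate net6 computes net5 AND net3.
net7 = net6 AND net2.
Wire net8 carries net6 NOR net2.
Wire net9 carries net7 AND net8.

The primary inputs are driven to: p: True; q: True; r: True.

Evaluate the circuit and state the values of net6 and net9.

net1 = p AND q = True AND True = True
net2 = r AND net1 = True AND True = True
net3 = net1 NOR net2 = True NOR True = False
net4 = net3 NAND r = False NAND True = True
net5 = net4 AND net2 AND r = True AND True AND True = True
net6 = net5 AND net3 = True AND False = False
net7 = net6 AND net2 = False AND True = False
net8 = net6 NOR net2 = False NOR True = False
net9 = net7 AND net8 = False AND False = False

net6 = False, net9 = False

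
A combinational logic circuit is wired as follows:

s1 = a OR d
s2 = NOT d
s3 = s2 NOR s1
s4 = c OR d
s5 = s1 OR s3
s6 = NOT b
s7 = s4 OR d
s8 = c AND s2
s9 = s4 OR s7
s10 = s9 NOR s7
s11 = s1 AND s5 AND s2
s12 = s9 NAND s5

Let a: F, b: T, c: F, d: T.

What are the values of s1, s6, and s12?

s1 = T  s6 = F  s12 = F

s1 = a OR d = F OR T = T
s2 = NOT d = NOT T = F
s3 = s2 NOR s1 = F NOR T = F
s4 = c OR d = F OR T = T
s5 = s1 OR s3 = T OR F = T
s6 = NOT b = NOT T = F
s7 = s4 OR d = T OR T = T
s9 = s4 OR s7 = T OR T = T
s12 = s9 NAND s5 = T NAND T = F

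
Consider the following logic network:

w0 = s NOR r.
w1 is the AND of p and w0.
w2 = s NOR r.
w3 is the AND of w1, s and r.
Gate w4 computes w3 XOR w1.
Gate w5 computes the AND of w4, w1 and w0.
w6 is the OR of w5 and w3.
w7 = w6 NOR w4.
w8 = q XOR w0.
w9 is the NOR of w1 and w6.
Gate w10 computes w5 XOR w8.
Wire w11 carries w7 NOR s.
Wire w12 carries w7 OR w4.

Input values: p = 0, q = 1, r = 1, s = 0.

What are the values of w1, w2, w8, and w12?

w0 = s NOR r = 0 NOR 1 = 0
w1 = p AND w0 = 0 AND 0 = 0
w2 = s NOR r = 0 NOR 1 = 0
w3 = w1 AND s AND r = 0 AND 0 AND 1 = 0
w4 = w3 XOR w1 = 0 XOR 0 = 0
w5 = w4 AND w1 AND w0 = 0 AND 0 AND 0 = 0
w6 = w5 OR w3 = 0 OR 0 = 0
w7 = w6 NOR w4 = 0 NOR 0 = 1
w8 = q XOR w0 = 1 XOR 0 = 1
w12 = w7 OR w4 = 1 OR 0 = 1

w1 = 0, w2 = 0, w8 = 1, w12 = 1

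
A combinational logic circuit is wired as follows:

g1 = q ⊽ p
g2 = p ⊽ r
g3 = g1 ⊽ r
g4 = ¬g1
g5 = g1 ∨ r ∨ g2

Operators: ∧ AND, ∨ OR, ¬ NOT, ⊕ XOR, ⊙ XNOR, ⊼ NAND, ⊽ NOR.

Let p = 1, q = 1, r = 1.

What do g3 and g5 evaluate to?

g1 = q NOR p = 1 NOR 1 = 0
g2 = p NOR r = 1 NOR 1 = 0
g3 = g1 NOR r = 0 NOR 1 = 0
g5 = g1 OR r OR g2 = 0 OR 1 OR 0 = 1

g3 = 0, g5 = 1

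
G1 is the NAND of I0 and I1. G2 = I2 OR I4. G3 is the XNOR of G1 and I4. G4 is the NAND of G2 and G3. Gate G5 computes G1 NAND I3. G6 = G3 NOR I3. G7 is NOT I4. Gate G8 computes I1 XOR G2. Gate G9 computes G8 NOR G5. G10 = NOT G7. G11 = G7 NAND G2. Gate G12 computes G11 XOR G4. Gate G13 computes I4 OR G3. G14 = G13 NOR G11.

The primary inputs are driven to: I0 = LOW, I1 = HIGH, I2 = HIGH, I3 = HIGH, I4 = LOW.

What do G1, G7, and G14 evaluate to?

G1 = I0 NAND I1 = LOW NAND HIGH = HIGH
G2 = I2 OR I4 = HIGH OR LOW = HIGH
G3 = G1 XNOR I4 = HIGH XNOR LOW = LOW
G7 = NOT I4 = NOT LOW = HIGH
G11 = G7 NAND G2 = HIGH NAND HIGH = LOW
G13 = I4 OR G3 = LOW OR LOW = LOW
G14 = G13 NOR G11 = LOW NOR LOW = HIGH

G1 = HIGH, G7 = HIGH, G14 = HIGH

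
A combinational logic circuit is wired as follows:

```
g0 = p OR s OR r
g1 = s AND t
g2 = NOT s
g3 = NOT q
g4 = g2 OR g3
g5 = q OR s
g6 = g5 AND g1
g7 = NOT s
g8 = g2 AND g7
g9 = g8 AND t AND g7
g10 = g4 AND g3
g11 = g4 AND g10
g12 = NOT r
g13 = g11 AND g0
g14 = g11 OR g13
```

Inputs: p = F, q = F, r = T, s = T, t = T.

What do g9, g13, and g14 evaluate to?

g0 = p OR s OR r = F OR T OR T = T
g2 = NOT s = NOT T = F
g3 = NOT q = NOT F = T
g4 = g2 OR g3 = F OR T = T
g7 = NOT s = NOT T = F
g8 = g2 AND g7 = F AND F = F
g9 = g8 AND t AND g7 = F AND T AND F = F
g10 = g4 AND g3 = T AND T = T
g11 = g4 AND g10 = T AND T = T
g13 = g11 AND g0 = T AND T = T
g14 = g11 OR g13 = T OR T = T

g9 = F; g13 = T; g14 = T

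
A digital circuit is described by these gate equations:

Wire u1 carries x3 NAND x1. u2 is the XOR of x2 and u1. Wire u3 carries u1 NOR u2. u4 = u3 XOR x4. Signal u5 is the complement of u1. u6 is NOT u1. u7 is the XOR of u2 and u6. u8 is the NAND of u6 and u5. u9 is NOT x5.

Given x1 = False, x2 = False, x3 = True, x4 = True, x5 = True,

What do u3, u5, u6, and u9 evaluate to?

u3 = False, u5 = False, u6 = False, u9 = False

u1 = x3 NAND x1 = True NAND False = True
u2 = x2 XOR u1 = False XOR True = True
u3 = u1 NOR u2 = True NOR True = False
u5 = NOT u1 = NOT True = False
u6 = NOT u1 = NOT True = False
u9 = NOT x5 = NOT True = False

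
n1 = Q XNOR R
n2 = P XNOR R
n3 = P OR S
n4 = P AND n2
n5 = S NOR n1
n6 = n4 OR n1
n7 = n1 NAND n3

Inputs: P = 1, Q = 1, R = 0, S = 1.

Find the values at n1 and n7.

n1 = Q XNOR R = 1 XNOR 0 = 0
n3 = P OR S = 1 OR 1 = 1
n7 = n1 NAND n3 = 0 NAND 1 = 1

n1 = 0; n7 = 1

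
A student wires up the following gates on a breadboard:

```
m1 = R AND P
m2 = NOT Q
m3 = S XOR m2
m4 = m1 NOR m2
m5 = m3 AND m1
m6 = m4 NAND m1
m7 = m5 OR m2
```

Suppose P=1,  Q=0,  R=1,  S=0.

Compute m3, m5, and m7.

m1 = R AND P = 1 AND 1 = 1
m2 = NOT Q = NOT 0 = 1
m3 = S XOR m2 = 0 XOR 1 = 1
m5 = m3 AND m1 = 1 AND 1 = 1
m7 = m5 OR m2 = 1 OR 1 = 1

m3 = 1  m5 = 1  m7 = 1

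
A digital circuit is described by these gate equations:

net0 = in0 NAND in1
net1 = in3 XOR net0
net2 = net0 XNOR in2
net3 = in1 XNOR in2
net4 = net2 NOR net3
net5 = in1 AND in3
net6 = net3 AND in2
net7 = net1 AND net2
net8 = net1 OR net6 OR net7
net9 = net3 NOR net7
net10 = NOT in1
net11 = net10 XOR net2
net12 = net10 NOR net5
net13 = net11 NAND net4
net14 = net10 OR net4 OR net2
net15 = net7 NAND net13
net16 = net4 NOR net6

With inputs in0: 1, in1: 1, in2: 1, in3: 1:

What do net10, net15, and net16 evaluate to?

net10 = 0, net15 = 1, net16 = 0

net0 = in0 NAND in1 = 1 NAND 1 = 0
net1 = in3 XOR net0 = 1 XOR 0 = 1
net2 = net0 XNOR in2 = 0 XNOR 1 = 0
net3 = in1 XNOR in2 = 1 XNOR 1 = 1
net4 = net2 NOR net3 = 0 NOR 1 = 0
net6 = net3 AND in2 = 1 AND 1 = 1
net7 = net1 AND net2 = 1 AND 0 = 0
net10 = NOT in1 = NOT 1 = 0
net11 = net10 XOR net2 = 0 XOR 0 = 0
net13 = net11 NAND net4 = 0 NAND 0 = 1
net15 = net7 NAND net13 = 0 NAND 1 = 1
net16 = net4 NOR net6 = 0 NOR 1 = 0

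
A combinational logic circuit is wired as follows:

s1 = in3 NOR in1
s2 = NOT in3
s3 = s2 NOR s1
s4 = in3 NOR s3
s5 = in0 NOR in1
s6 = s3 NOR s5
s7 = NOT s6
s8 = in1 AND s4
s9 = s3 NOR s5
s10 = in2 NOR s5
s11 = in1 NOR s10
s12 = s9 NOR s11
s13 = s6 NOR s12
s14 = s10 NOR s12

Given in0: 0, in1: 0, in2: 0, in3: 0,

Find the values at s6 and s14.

s6 = 0; s14 = 1

s1 = in3 NOR in1 = 0 NOR 0 = 1
s2 = NOT in3 = NOT 0 = 1
s3 = s2 NOR s1 = 1 NOR 1 = 0
s5 = in0 NOR in1 = 0 NOR 0 = 1
s6 = s3 NOR s5 = 0 NOR 1 = 0
s9 = s3 NOR s5 = 0 NOR 1 = 0
s10 = in2 NOR s5 = 0 NOR 1 = 0
s11 = in1 NOR s10 = 0 NOR 0 = 1
s12 = s9 NOR s11 = 0 NOR 1 = 0
s14 = s10 NOR s12 = 0 NOR 0 = 1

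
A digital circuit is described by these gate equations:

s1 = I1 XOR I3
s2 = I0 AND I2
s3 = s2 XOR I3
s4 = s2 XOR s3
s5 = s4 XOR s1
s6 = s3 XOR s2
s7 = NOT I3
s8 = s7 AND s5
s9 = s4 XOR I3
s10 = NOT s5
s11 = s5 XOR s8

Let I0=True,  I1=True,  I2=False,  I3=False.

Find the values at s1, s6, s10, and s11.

s1 = True, s6 = False, s10 = False, s11 = False

s1 = I1 XOR I3 = True XOR False = True
s2 = I0 AND I2 = True AND False = False
s3 = s2 XOR I3 = False XOR False = False
s4 = s2 XOR s3 = False XOR False = False
s5 = s4 XOR s1 = False XOR True = True
s6 = s3 XOR s2 = False XOR False = False
s7 = NOT I3 = NOT False = True
s8 = s7 AND s5 = True AND True = True
s10 = NOT s5 = NOT True = False
s11 = s5 XOR s8 = True XOR True = False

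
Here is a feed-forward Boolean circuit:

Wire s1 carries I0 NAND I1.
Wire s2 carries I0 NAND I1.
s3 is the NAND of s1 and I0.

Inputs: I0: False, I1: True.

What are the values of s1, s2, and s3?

s1 = True; s2 = True; s3 = True

s1 = I0 NAND I1 = False NAND True = True
s2 = I0 NAND I1 = False NAND True = True
s3 = s1 NAND I0 = True NAND False = True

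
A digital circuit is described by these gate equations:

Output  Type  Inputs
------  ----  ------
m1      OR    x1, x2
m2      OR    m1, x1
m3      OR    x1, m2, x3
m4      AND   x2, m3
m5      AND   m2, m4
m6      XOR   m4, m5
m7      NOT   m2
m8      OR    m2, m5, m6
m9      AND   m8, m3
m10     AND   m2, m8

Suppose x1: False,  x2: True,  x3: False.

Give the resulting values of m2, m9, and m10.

m2 = True, m9 = True, m10 = True

m1 = x1 OR x2 = False OR True = True
m2 = m1 OR x1 = True OR False = True
m3 = x1 OR m2 OR x3 = False OR True OR False = True
m4 = x2 AND m3 = True AND True = True
m5 = m2 AND m4 = True AND True = True
m6 = m4 XOR m5 = True XOR True = False
m8 = m2 OR m5 OR m6 = True OR True OR False = True
m9 = m8 AND m3 = True AND True = True
m10 = m2 AND m8 = True AND True = True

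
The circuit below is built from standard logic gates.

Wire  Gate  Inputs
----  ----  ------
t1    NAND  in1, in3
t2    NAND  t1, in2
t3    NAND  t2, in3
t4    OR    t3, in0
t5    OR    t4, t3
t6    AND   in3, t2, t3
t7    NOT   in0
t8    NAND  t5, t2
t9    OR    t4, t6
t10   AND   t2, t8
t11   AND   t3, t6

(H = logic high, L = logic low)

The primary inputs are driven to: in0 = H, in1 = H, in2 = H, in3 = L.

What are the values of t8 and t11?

t8 = H, t11 = L

t1 = in1 NAND in3 = H NAND L = H
t2 = t1 NAND in2 = H NAND H = L
t3 = t2 NAND in3 = L NAND L = H
t4 = t3 OR in0 = H OR H = H
t5 = t4 OR t3 = H OR H = H
t6 = in3 AND t2 AND t3 = L AND L AND H = L
t8 = t5 NAND t2 = H NAND L = H
t11 = t3 AND t6 = H AND L = L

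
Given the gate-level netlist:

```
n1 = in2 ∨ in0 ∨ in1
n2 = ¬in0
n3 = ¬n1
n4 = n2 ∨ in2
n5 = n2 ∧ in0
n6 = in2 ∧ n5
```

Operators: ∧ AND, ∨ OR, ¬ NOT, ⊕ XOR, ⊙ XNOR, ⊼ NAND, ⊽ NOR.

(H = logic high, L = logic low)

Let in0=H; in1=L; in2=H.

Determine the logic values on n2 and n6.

n2 = L  n6 = L

n2 = NOT in0 = NOT H = L
n5 = n2 AND in0 = L AND H = L
n6 = in2 AND n5 = H AND L = L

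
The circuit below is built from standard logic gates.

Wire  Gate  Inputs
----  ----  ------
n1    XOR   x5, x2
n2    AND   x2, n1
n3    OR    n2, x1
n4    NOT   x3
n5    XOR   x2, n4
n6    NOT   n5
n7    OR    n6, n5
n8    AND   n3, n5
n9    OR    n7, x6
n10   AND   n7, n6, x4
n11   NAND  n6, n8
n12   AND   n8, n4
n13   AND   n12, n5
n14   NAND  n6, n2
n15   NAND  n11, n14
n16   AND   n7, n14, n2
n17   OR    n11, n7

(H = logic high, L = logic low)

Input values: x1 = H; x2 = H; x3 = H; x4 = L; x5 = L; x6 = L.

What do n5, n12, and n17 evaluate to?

n5 = H; n12 = L; n17 = H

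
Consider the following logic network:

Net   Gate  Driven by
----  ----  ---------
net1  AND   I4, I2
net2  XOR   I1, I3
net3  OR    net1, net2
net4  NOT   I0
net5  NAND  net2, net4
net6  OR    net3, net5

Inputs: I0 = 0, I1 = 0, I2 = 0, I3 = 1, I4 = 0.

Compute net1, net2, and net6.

net1 = 0  net2 = 1  net6 = 1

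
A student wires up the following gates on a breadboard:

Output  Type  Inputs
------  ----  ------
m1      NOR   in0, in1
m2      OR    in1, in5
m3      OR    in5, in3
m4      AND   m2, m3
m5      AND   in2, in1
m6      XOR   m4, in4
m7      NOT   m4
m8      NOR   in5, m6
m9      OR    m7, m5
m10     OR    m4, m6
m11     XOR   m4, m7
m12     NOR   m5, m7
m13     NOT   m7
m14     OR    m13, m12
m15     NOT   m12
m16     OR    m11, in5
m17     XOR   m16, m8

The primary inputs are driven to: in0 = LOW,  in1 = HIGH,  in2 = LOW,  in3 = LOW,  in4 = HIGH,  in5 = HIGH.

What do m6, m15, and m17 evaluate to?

m2 = in1 OR in5 = HIGH OR HIGH = HIGH
m3 = in5 OR in3 = HIGH OR LOW = HIGH
m4 = m2 AND m3 = HIGH AND HIGH = HIGH
m5 = in2 AND in1 = LOW AND HIGH = LOW
m6 = m4 XOR in4 = HIGH XOR HIGH = LOW
m7 = NOT m4 = NOT HIGH = LOW
m8 = in5 NOR m6 = HIGH NOR LOW = LOW
m11 = m4 XOR m7 = HIGH XOR LOW = HIGH
m12 = m5 NOR m7 = LOW NOR LOW = HIGH
m15 = NOT m12 = NOT HIGH = LOW
m16 = m11 OR in5 = HIGH OR HIGH = HIGH
m17 = m16 XOR m8 = HIGH XOR LOW = HIGH

m6 = LOW, m15 = LOW, m17 = HIGH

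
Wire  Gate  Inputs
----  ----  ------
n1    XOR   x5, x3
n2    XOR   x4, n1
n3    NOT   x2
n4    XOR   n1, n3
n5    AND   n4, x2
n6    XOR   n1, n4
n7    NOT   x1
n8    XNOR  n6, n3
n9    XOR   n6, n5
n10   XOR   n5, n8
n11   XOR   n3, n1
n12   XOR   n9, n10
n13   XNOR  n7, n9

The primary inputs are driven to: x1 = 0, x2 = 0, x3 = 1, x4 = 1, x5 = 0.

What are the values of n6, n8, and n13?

n6 = 1; n8 = 1; n13 = 1

n1 = x5 XOR x3 = 0 XOR 1 = 1
n3 = NOT x2 = NOT 0 = 1
n4 = n1 XOR n3 = 1 XOR 1 = 0
n5 = n4 AND x2 = 0 AND 0 = 0
n6 = n1 XOR n4 = 1 XOR 0 = 1
n7 = NOT x1 = NOT 0 = 1
n8 = n6 XNOR n3 = 1 XNOR 1 = 1
n9 = n6 XOR n5 = 1 XOR 0 = 1
n13 = n7 XNOR n9 = 1 XNOR 1 = 1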